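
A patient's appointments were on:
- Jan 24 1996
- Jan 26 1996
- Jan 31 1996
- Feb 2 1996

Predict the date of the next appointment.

Feb 7 1996

The gap pattern 2, 5, 2 repeats every 2 events.
These are the Wednesdays and Fridays of each week.
The following Wednesday is Feb 7 1996.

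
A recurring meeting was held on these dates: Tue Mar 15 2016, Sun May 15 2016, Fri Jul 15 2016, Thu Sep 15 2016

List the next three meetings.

The day-of-month is always 15 (61, 61, 62 days between events).
So this recurs on the 15th of every 2 months.
Next: November 2016 → Tue Nov 15 2016.
Next: January 2017 → Sun Jan 15 2017.
Next: March 2017 → Wed Mar 15 2017.

Tue Nov 15 2016, Sun Jan 15 2017, Wed Mar 15 2017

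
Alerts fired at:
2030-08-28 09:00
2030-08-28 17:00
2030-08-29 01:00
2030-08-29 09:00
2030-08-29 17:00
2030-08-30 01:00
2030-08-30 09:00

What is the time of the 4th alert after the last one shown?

The interval is a steady 8 hours (8, 8, 8, 8, 8, 8).
2030-08-30 09:00 + 8 h = 2030-08-30 17:00.
2030-08-30 17:00 + 8 h = 2030-08-31 01:00.
2030-08-31 01:00 + 8 h = 2030-08-31 09:00.
2030-08-31 09:00 + 8 h = 2030-08-31 17:00.

2030-08-31 17:00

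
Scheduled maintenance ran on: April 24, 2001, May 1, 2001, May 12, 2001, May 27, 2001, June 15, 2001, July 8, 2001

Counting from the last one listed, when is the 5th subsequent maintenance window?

The spacing grows by 4 each time: 7, 11, 15, 19, 23 days.
Next gap: 27 days. July 8, 2001 + 27 days = August 4, 2001.
Next gap: 31 days. August 4, 2001 + 31 days = September 4, 2001.
Next gap: 35 days. September 4, 2001 + 35 days = October 9, 2001.
Next gap: 39 days. October 9, 2001 + 39 days = November 17, 2001.
Next gap: 43 days. November 17, 2001 + 43 days = December 30, 2001.

December 30, 2001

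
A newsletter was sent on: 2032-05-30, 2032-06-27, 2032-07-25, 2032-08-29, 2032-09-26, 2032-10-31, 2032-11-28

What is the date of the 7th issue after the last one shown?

These are Sundays with 28, 28, 35, 28, 35, 28-day gaps.
Each is the final Sunday of its month — 2032-05-30 is past the 28th, so '4th Sunday' doesn't fit.
December 2032 ends with Sunday 2032-12-26.
Last Sunday of January 2033: 2033-01-30.
February 2033 ends with Sunday 2033-02-27.
Last Sunday of March 2033: 2033-03-27.
Last Sunday of April 2033: 2033-04-24.
Last Sunday of May 2033: 2033-05-29.
June 2033 ends with Sunday 2033-06-26.

2033-06-26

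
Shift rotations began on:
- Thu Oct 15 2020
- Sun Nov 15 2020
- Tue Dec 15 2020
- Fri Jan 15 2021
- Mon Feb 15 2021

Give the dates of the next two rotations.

Mon Mar 15 2021, Thu Apr 15 2021

Each date is the 15th; the gaps (31, 30, 31, 31) track the month lengths.
The rule is the 15th of each month.
Next: March 2021 → Mon Mar 15 2021.
Next: April 2021 → Thu Apr 15 2021.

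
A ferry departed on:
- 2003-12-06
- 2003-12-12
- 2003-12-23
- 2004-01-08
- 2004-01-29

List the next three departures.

The spacing grows by 5 each time: 6, 11, 16, 21 days.
Next gap: 26 days. 2004-01-29 + 26 days = 2004-02-24.
Next gap: 31 days. 2004-02-24 + 31 days = 2004-03-26.
Next gap: 36 days. 2004-03-26 + 36 days = 2004-05-01.

2004-02-24, 2004-03-26, 2004-05-01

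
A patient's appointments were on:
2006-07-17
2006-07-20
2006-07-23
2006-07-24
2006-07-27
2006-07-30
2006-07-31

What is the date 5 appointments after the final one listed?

The gap pattern 3, 3, 1, 3, 3, 1 repeats every 3 events.
These are the Mondays, Thursdays and Sundays of each week.
Next Thursday: 2006-08-03.
Next Sunday: 2006-08-06.
Next Monday: 2006-08-07.
The following Thursday is 2006-08-10.
Next Sunday: 2006-08-13.

2006-08-13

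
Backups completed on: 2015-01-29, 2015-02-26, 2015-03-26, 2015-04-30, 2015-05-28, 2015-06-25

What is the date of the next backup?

Every date is a Thursday; gaps 28, 28, 35, 28, 28 days.
Each is the last Thursday of its month (at least one falls on the 29th or later, ruling out '4th Thursday').
July 2015 ends with Thursday 2015-07-30.

2015-07-30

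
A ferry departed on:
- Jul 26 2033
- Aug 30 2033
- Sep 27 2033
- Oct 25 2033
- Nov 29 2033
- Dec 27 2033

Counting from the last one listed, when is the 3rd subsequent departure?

Mar 28 2034

These are Tuesdays with 35, 28, 28, 35, 28-day gaps.
Each is the final Tuesday of its month — Aug 30 2033 is past the 28th, so '4th Tuesday' doesn't fit.
Last Tuesday of January 2034: Jan 31 2034.
Last Tuesday of February 2034: Feb 28 2034.
Last Tuesday of March 2034: Mar 28 2034.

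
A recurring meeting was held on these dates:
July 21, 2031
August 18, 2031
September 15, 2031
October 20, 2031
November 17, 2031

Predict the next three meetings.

All dates are Mondays, 28, 28, 35, 28 days apart.
Specifically, the 3rd Monday of each month.
3rd Monday of December 2031: December 15, 2031.
3rd Monday of January 2032: January 19, 2032.
3rd Monday of February 2032: February 16, 2032.

December 15, 2031; January 19, 2032; February 16, 2032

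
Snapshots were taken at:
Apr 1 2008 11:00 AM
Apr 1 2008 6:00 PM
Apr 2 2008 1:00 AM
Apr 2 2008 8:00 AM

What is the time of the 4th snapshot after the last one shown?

Apr 3 2008 12:00 PM

Spacing: 7, 7, 7 h — constant 7 h.
Apr 2 2008 8:00 AM + 7 h = Apr 2 2008 3:00 PM.
Apr 2 2008 3:00 PM + 7 h = Apr 2 2008 10:00 PM.
Apr 2 2008 10:00 PM + 7 h = Apr 3 2008 5:00 AM.
Apr 3 2008 5:00 AM + 7 h = Apr 3 2008 12:00 PM.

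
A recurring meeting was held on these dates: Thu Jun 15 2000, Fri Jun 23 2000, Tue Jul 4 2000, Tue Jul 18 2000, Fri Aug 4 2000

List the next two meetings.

Intervals are 8, 11, 14, 17 days — an arithmetic progression with common difference 3.
Next gap: 20 days. Fri Aug 4 2000 + 20 days = Thu Aug 24 2000.
Next gap: 23 days. Thu Aug 24 2000 + 23 days = Sat Sep 16 2000.

Thu Aug 24 2000, Sat Sep 16 2000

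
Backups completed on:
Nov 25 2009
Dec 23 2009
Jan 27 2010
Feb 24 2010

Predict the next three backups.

Mar 24 2010, Apr 28 2010, May 26 2010

These are Wednesdays at 28- or 35-day spacing (28, 35, 28).
The pattern: 4th Wednesday of the month.
March 2010 — 4th Wednesday is Mar 24 2010.
4th Wednesday of April 2010: Apr 28 2010.
May 2010 — 4th Wednesday is May 26 2010.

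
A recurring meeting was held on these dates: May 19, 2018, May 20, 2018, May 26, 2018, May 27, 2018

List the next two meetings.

June 2, 2018; June 3, 2018

The gap pattern 1, 6, 1 repeats every 2 events.
These are the Saturdays and Sundays of each week.
The following Saturday is June 2, 2018.
Next Sunday: June 3, 2018.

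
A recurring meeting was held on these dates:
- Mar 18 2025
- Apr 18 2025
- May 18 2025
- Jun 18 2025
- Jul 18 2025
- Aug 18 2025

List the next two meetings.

Sep 18 2025, Oct 18 2025

The day-of-month is always 18 (31, 30, 31, 30, 31 days between events).
So this recurs on the 18th of each month.
September 2025: Sep 18 2025.
October 2025: Oct 18 2025.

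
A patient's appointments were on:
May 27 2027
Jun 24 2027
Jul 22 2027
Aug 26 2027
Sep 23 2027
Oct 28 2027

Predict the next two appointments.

All dates are Thursdays, 28, 28, 35, 28, 35 days apart.
Specifically, the 4th Thursday of each month.
4th Thursday of November 2027: Nov 25 2027.
December 2027 — 4th Thursday is Dec 23 2027.

Nov 25 2027, Dec 23 2027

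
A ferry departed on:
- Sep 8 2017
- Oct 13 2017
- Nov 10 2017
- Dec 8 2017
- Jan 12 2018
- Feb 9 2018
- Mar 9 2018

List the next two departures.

Gaps: 35, 28, 28, 35, 28, 28 days — a mix of 28 and 35. Every date is a Friday.
Each is the 2nd Friday of its month.
April 2018 — 2nd Friday is Apr 13 2018.
2nd Friday of May 2018: May 11 2018.

Apr 13 2018, May 11 2018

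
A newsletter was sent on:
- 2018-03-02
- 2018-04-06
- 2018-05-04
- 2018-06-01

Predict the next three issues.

Gaps: 35, 28, 28 days — a mix of 28 and 35. Every date is a Friday.
Each is the 1st Friday of its month.
1st Friday of July 2018: 2018-07-06.
1st Friday of August 2018: 2018-08-03.
1st Friday of September 2018: 2018-09-07.

2018-07-06, 2018-08-03, 2018-09-07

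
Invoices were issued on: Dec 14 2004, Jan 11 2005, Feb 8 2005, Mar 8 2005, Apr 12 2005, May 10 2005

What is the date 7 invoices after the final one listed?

Dec 13 2005

All dates are Tuesdays, 28, 28, 28, 35, 28 days apart.
Specifically, the 2nd Tuesday of each month.
2nd Tuesday of June 2005: Jun 14 2005.
July 2005 — 2nd Tuesday is Jul 12 2005.
2nd Tuesday of August 2005: Aug 9 2005.
2nd Tuesday of September 2005: Sep 13 2005.
October 2005 — 2nd Tuesday is Oct 11 2005.
2nd Tuesday of November 2005: Nov 8 2005.
2nd Tuesday of December 2005: Dec 13 2005.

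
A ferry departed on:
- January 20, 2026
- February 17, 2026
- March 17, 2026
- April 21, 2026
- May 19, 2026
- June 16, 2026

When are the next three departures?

Gaps: 28, 28, 35, 28, 28 days — a mix of 28 and 35. Every date is a Tuesday.
Each is the 3rd Tuesday of its month.
July 2026 — 3rd Tuesday is July 21, 2026.
3rd Tuesday of August 2026: August 18, 2026.
3rd Tuesday of September 2026: September 15, 2026.

July 21, 2026; August 18, 2026; September 15, 2026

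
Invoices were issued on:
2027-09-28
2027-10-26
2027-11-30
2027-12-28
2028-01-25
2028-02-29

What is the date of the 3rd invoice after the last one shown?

2028-05-30

These are Tuesdays with 28, 35, 28, 28, 35-day gaps.
Each is the final Tuesday of its month — 2027-11-30 is past the 28th, so '4th Tuesday' doesn't fit.
Last Tuesday of March 2028: 2028-03-28.
Last Tuesday of April 2028: 2028-04-25.
Last Tuesday of May 2028: 2028-05-30.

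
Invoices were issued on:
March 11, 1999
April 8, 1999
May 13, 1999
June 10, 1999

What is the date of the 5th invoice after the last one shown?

November 11, 1999

Gaps: 28, 35, 28 days — a mix of 28 and 35. Every date is a Thursday.
Each is the 2nd Thursday of its month.
2nd Thursday of July 1999: July 8, 1999.
2nd Thursday of August 1999: August 12, 1999.
September 1999 — 2nd Thursday is September 9, 1999.
October 1999 — 2nd Thursday is October 14, 1999.
2nd Thursday of November 1999: November 11, 1999.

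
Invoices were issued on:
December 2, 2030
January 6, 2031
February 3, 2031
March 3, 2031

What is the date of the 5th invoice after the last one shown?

Gaps: 35, 28, 28 days — a mix of 28 and 35. Every date is a Monday.
Each is the 1st Monday of its month.
April 2031 — 1st Monday is April 7, 2031.
1st Monday of May 2031: May 5, 2031.
1st Monday of June 2031: June 2, 2031.
1st Monday of July 2031: July 7, 2031.
August 2031 — 1st Monday is August 4, 2031.

August 4, 2031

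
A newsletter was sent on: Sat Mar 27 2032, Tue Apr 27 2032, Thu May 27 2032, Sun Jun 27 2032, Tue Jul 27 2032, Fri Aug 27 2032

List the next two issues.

Mon Sep 27 2032, Wed Oct 27 2032

Each date is the 27th; the gaps (31, 30, 31, 30, 31) track the month lengths.
The rule is the 27th of each month.
Next: September 2032 → Mon Sep 27 2032.
October 2032: Wed Oct 27 2032.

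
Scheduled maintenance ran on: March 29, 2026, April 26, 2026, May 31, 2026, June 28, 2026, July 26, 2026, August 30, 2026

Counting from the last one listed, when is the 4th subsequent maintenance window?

Every date is a Sunday; gaps 28, 35, 28, 28, 35 days.
Each is the last Sunday of its month (at least one falls on the 29th or later, ruling out '4th Sunday').
Last Sunday of September 2026: September 27, 2026.
October 2026 ends with Sunday October 25, 2026.
November 2026 ends with Sunday November 29, 2026.
Last Sunday of December 2026: December 27, 2026.

December 27, 2026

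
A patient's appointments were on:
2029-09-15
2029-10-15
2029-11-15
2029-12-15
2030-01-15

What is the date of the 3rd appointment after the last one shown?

2030-04-15

Each date is the 15th; the gaps (30, 31, 30, 31) track the month lengths.
The rule is the 15th of each month.
Next: February 2030 → 2030-02-15.
March 2030: 2030-03-15.
Next: April 2030 → 2030-04-15.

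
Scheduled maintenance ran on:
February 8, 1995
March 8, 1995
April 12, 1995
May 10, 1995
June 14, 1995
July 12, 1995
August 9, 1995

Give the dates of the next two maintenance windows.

All dates are Wednesdays, 28, 35, 28, 35, 28, 28 days apart.
Specifically, the 2nd Wednesday of each month.
September 1995 — 2nd Wednesday is September 13, 1995.
2nd Wednesday of October 1995: October 11, 1995.

September 13, 1995; October 11, 1995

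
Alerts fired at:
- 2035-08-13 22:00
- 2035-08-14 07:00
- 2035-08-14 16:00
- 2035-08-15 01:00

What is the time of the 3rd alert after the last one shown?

2035-08-16 04:00

Spacing: 9, 9, 9 h — constant 9 h.
2035-08-15 01:00 + 9 h = 2035-08-15 10:00.
2035-08-15 10:00 + 9 h = 2035-08-15 19:00.
2035-08-15 19:00 + 9 h = 2035-08-16 04:00.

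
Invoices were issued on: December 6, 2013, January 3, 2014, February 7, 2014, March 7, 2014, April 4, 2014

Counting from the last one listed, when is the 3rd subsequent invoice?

All dates are Fridays, 28, 35, 28, 28 days apart.
Specifically, the 1st Friday of each month.
May 2014 — 1st Friday is May 2, 2014.
June 2014 — 1st Friday is June 6, 2014.
1st Friday of July 2014: July 4, 2014.

July 4, 2014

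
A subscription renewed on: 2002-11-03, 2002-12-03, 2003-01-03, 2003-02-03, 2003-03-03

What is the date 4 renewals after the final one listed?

Each date is the 3rd; the gaps (30, 31, 31, 28) track the month lengths.
The rule is the 3rd of each month.
Next: April 2003 → 2003-04-03.
Next: May 2003 → 2003-05-03.
June 2003: 2003-06-03.
Next: July 2003 → 2003-07-03.

2003-07-03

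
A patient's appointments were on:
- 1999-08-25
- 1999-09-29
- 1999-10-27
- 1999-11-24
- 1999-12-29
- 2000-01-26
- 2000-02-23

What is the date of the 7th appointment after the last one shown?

2000-09-27

Every date is a Wednesday; gaps 35, 28, 28, 35, 28, 28 days.
Each is the last Wednesday of its month (at least one falls on the 29th or later, ruling out '4th Wednesday').
March 2000 ends with Wednesday 2000-03-29.
April 2000 ends with Wednesday 2000-04-26.
Last Wednesday of May 2000: 2000-05-31.
June 2000 ends with Wednesday 2000-06-28.
Last Wednesday of July 2000: 2000-07-26.
August 2000 ends with Wednesday 2000-08-30.
September 2000 ends with Wednesday 2000-09-27.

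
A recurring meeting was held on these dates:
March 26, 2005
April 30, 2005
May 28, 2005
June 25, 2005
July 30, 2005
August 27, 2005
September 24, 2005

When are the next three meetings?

Every date is a Saturday; gaps 35, 28, 28, 35, 28, 28 days.
Each is the last Saturday of its month (at least one falls on the 29th or later, ruling out '4th Saturday').
Last Saturday of October 2005: October 29, 2005.
Last Saturday of November 2005: November 26, 2005.
December 2005 ends with Saturday December 31, 2005.

October 29, 2005; November 26, 2005; December 31, 2005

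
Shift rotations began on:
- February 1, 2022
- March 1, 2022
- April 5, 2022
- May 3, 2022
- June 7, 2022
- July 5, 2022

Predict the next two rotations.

August 2, 2022; September 6, 2022

These are Tuesdays at 28- or 35-day spacing (28, 35, 28, 35, 28).
The pattern: 1st Tuesday of the month.
August 2022 — 1st Tuesday is August 2, 2022.
1st Tuesday of September 2022: September 6, 2022.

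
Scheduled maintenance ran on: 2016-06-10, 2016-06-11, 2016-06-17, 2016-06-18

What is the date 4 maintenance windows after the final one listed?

Every event lands on a Friday or Saturday (gaps cycle 1, 6, 1).
So the schedule is: every Friday and Saturday.
The following Friday is 2016-06-24.
The following Saturday is 2016-06-25.
Next Friday: 2016-07-01.
Next Saturday: 2016-07-02.

2016-07-02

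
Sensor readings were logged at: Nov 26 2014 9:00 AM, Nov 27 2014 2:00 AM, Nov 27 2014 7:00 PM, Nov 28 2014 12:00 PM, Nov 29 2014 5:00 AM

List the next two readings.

Nov 29 2014 10:00 PM, Nov 30 2014 3:00 PM

Gaps: 17, 17, 17, 17 hours — each event is 17 hours after the previous one.
Nov 29 2014 5:00 AM + 17 h = Nov 29 2014 10:00 PM.
Nov 29 2014 10:00 PM + 17 h = Nov 30 2014 3:00 PM.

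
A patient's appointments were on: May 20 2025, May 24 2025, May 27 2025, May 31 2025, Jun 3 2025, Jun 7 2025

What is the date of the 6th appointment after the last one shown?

Gaps: 4, 3, 4, 3, 4 days — not constant, but cyclic with period 2.
The events fall on every Tuesday and Saturday.
Next Tuesday: Jun 10 2025.
Next Saturday: Jun 14 2025.
The following Tuesday is Jun 17 2025.
Next Saturday: Jun 21 2025.
Next Tuesday: Jun 24 2025.
The following Saturday is Jun 28 2025.

Jun 28 2025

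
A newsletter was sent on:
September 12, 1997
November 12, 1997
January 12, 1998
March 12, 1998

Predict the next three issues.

Gaps: 61, 61, 59 days — not constant. Every event is on the 12th of the month.
Pattern: the 12th of every 2 months.
May 1998: May 12, 1998.
July 1998: July 12, 1998.
Next: September 1998 → September 12, 1998.

May 12, 1998; July 12, 1998; September 12, 1998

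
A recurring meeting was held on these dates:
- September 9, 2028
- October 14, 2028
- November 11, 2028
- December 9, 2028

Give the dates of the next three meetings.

January 13, 2029; February 10, 2029; March 10, 2029

All dates are Saturdays, 35, 28, 28 days apart.
Specifically, the 2nd Saturday of each month.
January 2029 — 2nd Saturday is January 13, 2029.
2nd Saturday of February 2029: February 10, 2029.
2nd Saturday of March 2029: March 10, 2029.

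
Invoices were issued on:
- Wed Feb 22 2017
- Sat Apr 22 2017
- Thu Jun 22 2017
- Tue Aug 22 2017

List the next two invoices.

Each date is the 22nd; the gaps (59, 61, 61) track the month lengths.
The rule is the 22nd of every 2 months.
Next: October 2017 → Sun Oct 22 2017.
Next: December 2017 → Fri Dec 22 2017.

Sun Oct 22 2017, Fri Dec 22 2017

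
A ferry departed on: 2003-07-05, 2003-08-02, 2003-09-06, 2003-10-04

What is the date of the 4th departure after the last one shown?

These are Saturdays at 28- or 35-day spacing (28, 35, 28).
The pattern: 1st Saturday of the month.
1st Saturday of November 2003: 2003-11-01.
December 2003 — 1st Saturday is 2003-12-06.
1st Saturday of January 2004: 2004-01-03.
February 2004 — 1st Saturday is 2004-02-07.

2004-02-07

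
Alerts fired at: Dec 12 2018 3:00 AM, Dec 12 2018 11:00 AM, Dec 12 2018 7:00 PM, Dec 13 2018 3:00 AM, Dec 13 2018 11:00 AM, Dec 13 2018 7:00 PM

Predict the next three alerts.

Dec 14 2018 3:00 AM, Dec 14 2018 11:00 AM, Dec 14 2018 7:00 PM

The interval is a steady 8 hours (8, 8, 8, 8, 8).
Dec 13 2018 7:00 PM + 8 h = Dec 14 2018 3:00 AM.
Dec 14 2018 3:00 AM + 8 h = Dec 14 2018 11:00 AM.
Dec 14 2018 11:00 AM + 8 h = Dec 14 2018 7:00 PM.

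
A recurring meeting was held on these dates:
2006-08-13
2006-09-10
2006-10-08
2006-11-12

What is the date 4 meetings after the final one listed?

Gaps: 28, 28, 35 days — a mix of 28 and 35. Every date is a Sunday.
Each is the 2nd Sunday of its month.
December 2006 — 2nd Sunday is 2006-12-10.
January 2007 — 2nd Sunday is 2007-01-14.
2nd Sunday of February 2007: 2007-02-11.
March 2007 — 2nd Sunday is 2007-03-11.

2007-03-11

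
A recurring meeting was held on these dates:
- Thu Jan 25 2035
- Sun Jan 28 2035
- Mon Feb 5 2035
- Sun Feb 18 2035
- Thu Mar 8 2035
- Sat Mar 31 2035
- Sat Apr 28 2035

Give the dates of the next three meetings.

Thu May 31 2035, Sun Jul 8 2035, Mon Aug 20 2035

Gaps: 3, 8, 13, 18, 23, 28 days — each gap is 5 larger than the previous one.
Next gap: 33 days. Sat Apr 28 2035 + 33 days = Thu May 31 2035.
Next gap: 38 days. Thu May 31 2035 + 38 days = Sun Jul 8 2035.
Next gap: 43 days. Sun Jul 8 2035 + 43 days = Mon Aug 20 2035.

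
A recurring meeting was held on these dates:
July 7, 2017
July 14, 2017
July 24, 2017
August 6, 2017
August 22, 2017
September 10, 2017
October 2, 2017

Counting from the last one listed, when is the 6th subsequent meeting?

Gaps: 7, 10, 13, 16, 19, 22 days — each gap is 3 larger than the previous one.
Next gap: 25 days. October 2, 2017 + 25 days = October 27, 2017.
Next gap: 28 days. October 27, 2017 + 28 days = November 24, 2017.
Next gap: 31 days. November 24, 2017 + 31 days = December 25, 2017.
Next gap: 34 days. December 25, 2017 + 34 days = January 28, 2018.
Next gap: 37 days. January 28, 2018 + 37 days = March 6, 2018.
Next gap: 40 days. March 6, 2018 + 40 days = April 15, 2018.

April 15, 2018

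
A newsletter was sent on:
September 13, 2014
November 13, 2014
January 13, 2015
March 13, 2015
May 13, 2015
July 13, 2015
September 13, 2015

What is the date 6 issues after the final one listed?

September 13, 2016

Each date is the 13th; the gaps (61, 61, 59, 61, 61, 62) track the month lengths.
The rule is the 13th of every 2 months.
Next: November 2015 → November 13, 2015.
Next: January 2016 → January 13, 2016.
March 2016: March 13, 2016.
Next: May 2016 → May 13, 2016.
Next: July 2016 → July 13, 2016.
September 2016: September 13, 2016.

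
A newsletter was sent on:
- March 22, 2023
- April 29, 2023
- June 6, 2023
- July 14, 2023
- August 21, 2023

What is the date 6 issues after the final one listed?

April 5, 2024

Every event comes 38 days after the last (38, 38, 38, 38).
August 21, 2023 + 38 days = September 28, 2023.
September 28, 2023 + 38 days = November 5, 2023.
November 5, 2023 + 38 days = December 13, 2023.
December 13, 2023 + 38 days = January 20, 2024.
January 20, 2024 + 38 days = February 27, 2024.
February 27, 2024 + 38 days = April 5, 2024.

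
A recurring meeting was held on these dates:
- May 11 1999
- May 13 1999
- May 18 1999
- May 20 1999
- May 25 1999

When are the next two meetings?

May 27 1999, Jun 1 1999

The gap pattern 2, 5, 2, 5 repeats every 2 events.
These are the Tuesdays and Thursdays of each week.
Next Thursday: May 27 1999.
The following Tuesday is Jun 1 1999.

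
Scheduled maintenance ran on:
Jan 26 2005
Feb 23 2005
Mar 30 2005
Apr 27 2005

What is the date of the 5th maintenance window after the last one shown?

All Wednesdays; the gaps (28, 35, 28) vary with month length.
This is the last Wednesday of each month.
May 2005 ends with Wednesday May 25 2005.
June 2005 ends with Wednesday Jun 29 2005.
Last Wednesday of July 2005: Jul 27 2005.
August 2005 ends with Wednesday Aug 31 2005.
Last Wednesday of September 2005: Sep 28 2005.

Sep 28 2005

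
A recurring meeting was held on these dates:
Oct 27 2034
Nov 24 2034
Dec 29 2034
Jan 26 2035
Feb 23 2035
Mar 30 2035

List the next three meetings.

Apr 27 2035, May 25 2035, Jun 29 2035

These are Fridays with 28, 35, 28, 28, 35-day gaps.
Each is the final Friday of its month — Dec 29 2034 is past the 28th, so '4th Friday' doesn't fit.
Last Friday of April 2035: Apr 27 2035.
Last Friday of May 2035: May 25 2035.
Last Friday of June 2035: Jun 29 2035.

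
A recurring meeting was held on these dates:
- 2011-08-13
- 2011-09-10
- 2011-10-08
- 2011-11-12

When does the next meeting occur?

2011-12-10

Gaps: 28, 28, 35 days — a mix of 28 and 35. Every date is a Saturday.
Each is the 2nd Saturday of its month.
December 2011 — 2nd Saturday is 2011-12-10.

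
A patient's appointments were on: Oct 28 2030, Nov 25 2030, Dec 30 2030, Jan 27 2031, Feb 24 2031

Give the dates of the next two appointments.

Mar 31 2031, Apr 28 2031

All Mondays; the gaps (28, 35, 28, 28) vary with month length.
This is the last Monday of each month.
March 2031 ends with Monday Mar 31 2031.
April 2031 ends with Monday Apr 28 2031.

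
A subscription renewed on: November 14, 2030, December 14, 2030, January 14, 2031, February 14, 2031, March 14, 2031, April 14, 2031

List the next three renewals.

The day-of-month is always 14 (30, 31, 31, 28, 31 days between events).
So this recurs on the 14th of each month.
Next: May 2031 → May 14, 2031.
June 2031: June 14, 2031.
Next: July 2031 → July 14, 2031.

May 14, 2031; June 14, 2031; July 14, 2031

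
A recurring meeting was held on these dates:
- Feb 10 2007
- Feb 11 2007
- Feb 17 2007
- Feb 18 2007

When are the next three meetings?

Feb 24 2007, Feb 25 2007, Mar 3 2007

Gaps: 1, 6, 1 days — not constant, but cyclic with period 2.
The events fall on every Saturday and Sunday.
Next Saturday: Feb 24 2007.
Next Sunday: Feb 25 2007.
Next Saturday: Mar 3 2007.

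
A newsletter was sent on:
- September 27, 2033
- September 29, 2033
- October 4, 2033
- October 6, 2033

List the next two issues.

Every event lands on a Tuesday or Thursday (gaps cycle 2, 5, 2).
So the schedule is: every Tuesday and Thursday.
The following Tuesday is October 11, 2033.
Next Thursday: October 13, 2033.

October 11, 2033; October 13, 2033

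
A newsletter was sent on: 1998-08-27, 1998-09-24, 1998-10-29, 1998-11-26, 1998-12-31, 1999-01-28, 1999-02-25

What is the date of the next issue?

All Thursdays; the gaps (28, 35, 28, 35, 28, 28) vary with month length.
This is the last Thursday of each month.
March 1999 ends with Thursday 1999-03-25.

1999-03-25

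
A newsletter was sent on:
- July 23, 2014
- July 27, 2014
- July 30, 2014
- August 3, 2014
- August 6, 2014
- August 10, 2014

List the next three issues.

Gaps: 4, 3, 4, 3, 4 days — not constant, but cyclic with period 2.
The events fall on every Wednesday and Sunday.
The following Wednesday is August 13, 2014.
Next Sunday: August 17, 2014.
The following Wednesday is August 20, 2014.

August 13, 2014; August 17, 2014; August 20, 2014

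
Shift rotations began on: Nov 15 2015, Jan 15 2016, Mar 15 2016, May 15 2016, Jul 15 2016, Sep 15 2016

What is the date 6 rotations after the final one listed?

Each date is the 15th; the gaps (61, 60, 61, 61, 62) track the month lengths.
The rule is the 15th of every 2 months.
November 2016: Nov 15 2016.
January 2017: Jan 15 2017.
March 2017: Mar 15 2017.
May 2017: May 15 2017.
Next: July 2017 → Jul 15 2017.
Next: September 2017 → Sep 15 2017.

Sep 15 2017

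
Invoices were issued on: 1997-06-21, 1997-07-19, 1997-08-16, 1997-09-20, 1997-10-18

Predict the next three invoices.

1997-11-15, 1997-12-20, 1998-01-17

Gaps: 28, 28, 35, 28 days — a mix of 28 and 35. Every date is a Saturday.
Each is the 3rd Saturday of its month.
November 1997 — 3rd Saturday is 1997-11-15.
3rd Saturday of December 1997: 1997-12-20.
January 1998 — 3rd Saturday is 1998-01-17.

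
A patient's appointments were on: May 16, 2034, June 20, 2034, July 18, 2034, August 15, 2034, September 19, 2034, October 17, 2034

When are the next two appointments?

November 21, 2034; December 19, 2034

These are Tuesdays at 28- or 35-day spacing (35, 28, 28, 35, 28).
The pattern: 3rd Tuesday of the month.
November 2034 — 3rd Tuesday is November 21, 2034.
3rd Tuesday of December 2034: December 19, 2034.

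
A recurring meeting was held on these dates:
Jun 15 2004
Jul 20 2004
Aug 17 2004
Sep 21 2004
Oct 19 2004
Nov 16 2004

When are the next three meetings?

Dec 21 2004, Jan 18 2005, Feb 15 2005

Gaps: 35, 28, 35, 28, 28 days — a mix of 28 and 35. Every date is a Tuesday.
Each is the 3rd Tuesday of its month.
December 2004 — 3rd Tuesday is Dec 21 2004.
January 2005 — 3rd Tuesday is Jan 18 2005.
February 2005 — 3rd Tuesday is Feb 15 2005.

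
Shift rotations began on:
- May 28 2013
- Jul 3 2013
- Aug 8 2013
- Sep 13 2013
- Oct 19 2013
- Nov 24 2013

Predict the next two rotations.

Every event comes 36 days after the last (36, 36, 36, 36, 36).
Nov 24 2013 + 36 days = Dec 30 2013.
Dec 30 2013 + 36 days = Feb 4 2014.

Dec 30 2013, Feb 4 2014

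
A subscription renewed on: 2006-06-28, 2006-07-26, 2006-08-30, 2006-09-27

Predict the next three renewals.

2006-10-25, 2006-11-29, 2006-12-27

Every date is a Wednesday; gaps 28, 35, 28 days.
Each is the last Wednesday of its month (at least one falls on the 29th or later, ruling out '4th Wednesday').
Last Wednesday of October 2006: 2006-10-25.
November 2006 ends with Wednesday 2006-11-29.
December 2006 ends with Wednesday 2006-12-27.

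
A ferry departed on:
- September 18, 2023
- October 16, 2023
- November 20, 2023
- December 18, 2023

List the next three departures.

January 15, 2024; February 19, 2024; March 18, 2024

These are Mondays at 28- or 35-day spacing (28, 35, 28).
The pattern: 3rd Monday of the month.
January 2024 — 3rd Monday is January 15, 2024.
February 2024 — 3rd Monday is February 19, 2024.
3rd Monday of March 2024: March 18, 2024.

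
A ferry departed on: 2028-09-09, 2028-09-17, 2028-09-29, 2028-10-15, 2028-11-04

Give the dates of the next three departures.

Intervals are 8, 12, 16, 20 days — an arithmetic progression with common difference 4.
Next gap: 24 days. 2028-11-04 + 24 days = 2028-11-28.
Next gap: 28 days. 2028-11-28 + 28 days = 2028-12-26.
Next gap: 32 days. 2028-12-26 + 32 days = 2029-01-27.

2028-11-28, 2028-12-26, 2029-01-27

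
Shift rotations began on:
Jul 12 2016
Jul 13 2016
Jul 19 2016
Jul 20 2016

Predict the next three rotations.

The gap pattern 1, 6, 1 repeats every 2 events.
These are the Tuesdays and Wednesdays of each week.
Next Tuesday: Jul 26 2016.
Next Wednesday: Jul 27 2016.
The following Tuesday is Aug 2 2016.

Jul 26 2016, Jul 27 2016, Aug 2 2016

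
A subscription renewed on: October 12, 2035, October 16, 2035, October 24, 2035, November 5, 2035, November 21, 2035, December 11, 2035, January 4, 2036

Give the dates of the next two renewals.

February 1, 2036; March 4, 2036

Gaps: 4, 8, 12, 16, 20, 24 days — each gap is 4 larger than the previous one.
Next gap: 28 days. January 4, 2036 + 28 days = February 1, 2036.
Next gap: 32 days. February 1, 2036 + 32 days = March 4, 2036.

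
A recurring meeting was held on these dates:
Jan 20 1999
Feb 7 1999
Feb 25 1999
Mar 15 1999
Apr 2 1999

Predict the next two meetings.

Gaps between consecutive events: 18, 18, 18, 18 days — a constant 18-day interval.
Apr 2 1999 + 18 days = Apr 20 1999.
Apr 20 1999 + 18 days = May 8 1999.

Apr 20 1999, May 8 1999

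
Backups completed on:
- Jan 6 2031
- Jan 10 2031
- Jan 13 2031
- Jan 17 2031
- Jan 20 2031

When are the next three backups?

The gap pattern 4, 3, 4, 3 repeats every 2 events.
These are the Mondays and Fridays of each week.
The following Friday is Jan 24 2031.
The following Monday is Jan 27 2031.
Next Friday: Jan 31 2031.

Jan 24 2031, Jan 27 2031, Jan 31 2031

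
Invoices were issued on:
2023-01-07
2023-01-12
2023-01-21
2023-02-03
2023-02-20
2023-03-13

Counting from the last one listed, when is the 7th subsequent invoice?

2023-11-27

Intervals are 5, 9, 13, 17, 21 days — an arithmetic progression with common difference 4.
Next gap: 25 days. 2023-03-13 + 25 days = 2023-04-07.
Next gap: 29 days. 2023-04-07 + 29 days = 2023-05-06.
Next gap: 33 days. 2023-05-06 + 33 days = 2023-06-08.
Next gap: 37 days. 2023-06-08 + 37 days = 2023-07-15.
Next gap: 41 days. 2023-07-15 + 41 days = 2023-08-25.
Next gap: 45 days. 2023-08-25 + 45 days = 2023-10-09.
Next gap: 49 days. 2023-10-09 + 49 days = 2023-11-27.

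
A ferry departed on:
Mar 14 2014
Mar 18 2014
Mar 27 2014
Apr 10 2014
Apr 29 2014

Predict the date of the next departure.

May 23 2014

Intervals are 4, 9, 14, 19 days — an arithmetic progression with common difference 5.
Next gap: 24 days. Apr 29 2014 + 24 days = May 23 2014.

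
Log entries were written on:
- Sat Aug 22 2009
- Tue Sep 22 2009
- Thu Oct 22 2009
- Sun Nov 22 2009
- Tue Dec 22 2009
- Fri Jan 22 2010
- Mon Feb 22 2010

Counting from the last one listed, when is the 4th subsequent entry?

Each date is the 22nd; the gaps (31, 30, 31, 30, 31, 31) track the month lengths.
The rule is the 22nd of each month.
March 2010: Mon Mar 22 2010.
April 2010: Thu Apr 22 2010.
Next: May 2010 → Sat May 22 2010.
Next: June 2010 → Tue Jun 22 2010.

Tue Jun 22 2010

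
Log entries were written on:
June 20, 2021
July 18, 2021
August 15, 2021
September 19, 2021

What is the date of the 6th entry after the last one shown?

Gaps: 28, 28, 35 days — a mix of 28 and 35. Every date is a Sunday.
Each is the 3rd Sunday of its month.
October 2021 — 3rd Sunday is October 17, 2021.
November 2021 — 3rd Sunday is November 21, 2021.
3rd Sunday of December 2021: December 19, 2021.
3rd Sunday of January 2022: January 16, 2022.
3rd Sunday of February 2022: February 20, 2022.
3rd Sunday of March 2022: March 20, 2022.

March 20, 2022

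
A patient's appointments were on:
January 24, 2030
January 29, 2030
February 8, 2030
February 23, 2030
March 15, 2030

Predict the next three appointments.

The spacing grows by 5 each time: 5, 10, 15, 20 days.
Next gap: 25 days. March 15, 2030 + 25 days = April 9, 2030.
Next gap: 30 days. April 9, 2030 + 30 days = May 9, 2030.
Next gap: 35 days. May 9, 2030 + 35 days = June 13, 2030.

April 9, 2030; May 9, 2030; June 13, 2030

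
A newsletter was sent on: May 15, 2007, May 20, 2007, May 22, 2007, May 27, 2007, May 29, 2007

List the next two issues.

June 3, 2007; June 5, 2007

Every event lands on a Tuesday or Sunday (gaps cycle 5, 2, 5, 2).
So the schedule is: every Tuesday and Sunday.
Next Sunday: June 3, 2007.
Next Tuesday: June 5, 2007.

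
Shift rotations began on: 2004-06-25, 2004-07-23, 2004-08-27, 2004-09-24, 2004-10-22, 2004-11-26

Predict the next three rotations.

2004-12-24, 2005-01-28, 2005-02-25

These are Fridays at 28- or 35-day spacing (28, 35, 28, 28, 35).
The pattern: 4th Friday of the month.
December 2004 — 4th Friday is 2004-12-24.
4th Friday of January 2005: 2005-01-28.
4th Friday of February 2005: 2005-02-25.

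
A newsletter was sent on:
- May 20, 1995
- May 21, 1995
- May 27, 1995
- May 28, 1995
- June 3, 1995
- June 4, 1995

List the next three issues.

June 10, 1995; June 11, 1995; June 17, 1995

Gaps: 1, 6, 1, 6, 1 days — not constant, but cyclic with period 2.
The events fall on every Saturday and Sunday.
The following Saturday is June 10, 1995.
Next Sunday: June 11, 1995.
Next Saturday: June 17, 1995.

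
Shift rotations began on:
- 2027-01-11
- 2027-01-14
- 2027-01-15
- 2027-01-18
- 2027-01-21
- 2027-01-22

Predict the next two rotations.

Gaps: 3, 1, 3, 3, 1 days — not constant, but cyclic with period 3.
The events fall on every Monday, Thursday and Friday.
The following Monday is 2027-01-25.
The following Thursday is 2027-01-28.

2027-01-25, 2027-01-28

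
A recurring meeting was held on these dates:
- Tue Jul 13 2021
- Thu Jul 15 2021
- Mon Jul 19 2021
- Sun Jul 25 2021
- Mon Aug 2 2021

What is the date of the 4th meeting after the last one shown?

Gaps: 2, 4, 6, 8 days — each gap is 2 larger than the previous one.
Next gap: 10 days. Mon Aug 2 2021 + 10 days = Thu Aug 12 2021.
Next gap: 12 days. Thu Aug 12 2021 + 12 days = Tue Aug 24 2021.
Next gap: 14 days. Tue Aug 24 2021 + 14 days = Tue Sep 7 2021.
Next gap: 16 days. Tue Sep 7 2021 + 16 days = Thu Sep 23 2021.

Thu Sep 23 2021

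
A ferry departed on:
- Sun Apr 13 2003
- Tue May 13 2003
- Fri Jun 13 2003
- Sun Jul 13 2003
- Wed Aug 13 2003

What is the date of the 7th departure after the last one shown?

Sat Mar 13 2004

Gaps: 30, 31, 30, 31 days — not constant. Every event is on the 13th of the month.
Pattern: the 13th of each month.
September 2003: Sat Sep 13 2003.
October 2003: Mon Oct 13 2003.
November 2003: Thu Nov 13 2003.
Next: December 2003 → Sat Dec 13 2003.
January 2004: Tue Jan 13 2004.
February 2004: Fri Feb 13 2004.
March 2004: Sat Mar 13 2004.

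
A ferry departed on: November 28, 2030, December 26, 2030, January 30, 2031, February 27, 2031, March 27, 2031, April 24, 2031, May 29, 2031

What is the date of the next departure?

June 26, 2031

These are Thursdays with 28, 35, 28, 28, 28, 35-day gaps.
Each is the final Thursday of its month — January 30, 2031 is past the 28th, so '4th Thursday' doesn't fit.
June 2031 ends with Thursday June 26, 2031.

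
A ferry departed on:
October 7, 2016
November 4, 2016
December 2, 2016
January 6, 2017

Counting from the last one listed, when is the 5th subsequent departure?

These are Fridays at 28- or 35-day spacing (28, 28, 35).
The pattern: 1st Friday of the month.
1st Friday of February 2017: February 3, 2017.
1st Friday of March 2017: March 3, 2017.
1st Friday of April 2017: April 7, 2017.
May 2017 — 1st Friday is May 5, 2017.
1st Friday of June 2017: June 2, 2017.

June 2, 2017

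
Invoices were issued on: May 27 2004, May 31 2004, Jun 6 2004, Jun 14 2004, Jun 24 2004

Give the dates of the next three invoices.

Jul 6 2004, Jul 20 2004, Aug 5 2004

The spacing grows by 2 each time: 4, 6, 8, 10 days.
Next gap: 12 days. Jun 24 2004 + 12 days = Jul 6 2004.
Next gap: 14 days. Jul 6 2004 + 14 days = Jul 20 2004.
Next gap: 16 days. Jul 20 2004 + 16 days = Aug 5 2004.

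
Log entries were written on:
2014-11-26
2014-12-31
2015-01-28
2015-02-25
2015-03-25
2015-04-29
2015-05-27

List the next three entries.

These are Wednesdays with 35, 28, 28, 28, 35, 28-day gaps.
Each is the final Wednesday of its month — 2014-12-31 is past the 28th, so '4th Wednesday' doesn't fit.
Last Wednesday of June 2015: 2015-06-24.
Last Wednesday of July 2015: 2015-07-29.
Last Wednesday of August 2015: 2015-08-26.

2015-06-24, 2015-07-29, 2015-08-26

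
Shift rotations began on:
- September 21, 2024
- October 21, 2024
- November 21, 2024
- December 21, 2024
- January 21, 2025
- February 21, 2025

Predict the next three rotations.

March 21, 2025; April 21, 2025; May 21, 2025

The day-of-month is always 21 (30, 31, 30, 31, 31 days between events).
So this recurs on the 21st of each month.
March 2025: March 21, 2025.
April 2025: April 21, 2025.
May 2025: May 21, 2025.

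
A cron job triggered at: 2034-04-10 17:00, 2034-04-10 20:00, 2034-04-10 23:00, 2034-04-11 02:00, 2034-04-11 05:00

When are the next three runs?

Spacing: 3, 3, 3, 3 h — constant 3 h.
2034-04-11 05:00 + 3 h = 2034-04-11 08:00.
2034-04-11 08:00 + 3 h = 2034-04-11 11:00.
2034-04-11 11:00 + 3 h = 2034-04-11 14:00.

2034-04-11 08:00, 2034-04-11 11:00, 2034-04-11 14:00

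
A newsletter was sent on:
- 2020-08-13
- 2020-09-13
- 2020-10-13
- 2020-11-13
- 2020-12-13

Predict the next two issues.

2021-01-13, 2021-02-13

Gaps: 31, 30, 31, 30 days — not constant. Every event is on the 13th of the month.
Pattern: the 13th of each month.
Next: January 2021 → 2021-01-13.
February 2021: 2021-02-13.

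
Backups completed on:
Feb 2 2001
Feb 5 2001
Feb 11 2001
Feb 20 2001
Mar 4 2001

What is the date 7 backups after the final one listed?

Aug 19 2001

The spacing grows by 3 each time: 3, 6, 9, 12 days.
Next gap: 15 days. Mar 4 2001 + 15 days = Mar 19 2001.
Next gap: 18 days. Mar 19 2001 + 18 days = Apr 6 2001.
Next gap: 21 days. Apr 6 2001 + 21 days = Apr 27 2001.
Next gap: 24 days. Apr 27 2001 + 24 days = May 21 2001.
Next gap: 27 days. May 21 2001 + 27 days = Jun 17 2001.
Next gap: 30 days. Jun 17 2001 + 30 days = Jul 17 2001.
Next gap: 33 days. Jul 17 2001 + 33 days = Aug 19 2001.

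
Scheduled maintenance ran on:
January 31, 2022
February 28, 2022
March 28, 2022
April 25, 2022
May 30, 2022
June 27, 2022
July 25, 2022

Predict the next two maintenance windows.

All Mondays; the gaps (28, 28, 28, 35, 28, 28) vary with month length.
This is the last Monday of each month.
Last Monday of August 2022: August 29, 2022.
September 2022 ends with Monday September 26, 2022.

August 29, 2022; September 26, 2022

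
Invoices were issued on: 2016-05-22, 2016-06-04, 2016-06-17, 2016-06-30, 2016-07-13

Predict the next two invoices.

2016-07-26, 2016-08-08

Gaps between consecutive events: 13, 13, 13, 13 days — a constant 13-day interval.
2016-07-13 + 13 days = 2016-07-26.
2016-07-26 + 13 days = 2016-08-08.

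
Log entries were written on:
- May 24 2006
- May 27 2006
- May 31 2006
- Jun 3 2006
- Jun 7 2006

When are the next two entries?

Gaps: 3, 4, 3, 4 days — not constant, but cyclic with period 2.
The events fall on every Wednesday and Saturday.
The following Saturday is Jun 10 2006.
The following Wednesday is Jun 14 2006.

Jun 10 2006, Jun 14 2006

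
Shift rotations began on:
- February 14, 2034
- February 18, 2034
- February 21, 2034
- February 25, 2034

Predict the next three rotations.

Gaps: 4, 3, 4 days — not constant, but cyclic with period 2.
The events fall on every Tuesday and Saturday.
Next Tuesday: February 28, 2034.
The following Saturday is March 4, 2034.
The following Tuesday is March 7, 2034.

February 28, 2034; March 4, 2034; March 7, 2034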